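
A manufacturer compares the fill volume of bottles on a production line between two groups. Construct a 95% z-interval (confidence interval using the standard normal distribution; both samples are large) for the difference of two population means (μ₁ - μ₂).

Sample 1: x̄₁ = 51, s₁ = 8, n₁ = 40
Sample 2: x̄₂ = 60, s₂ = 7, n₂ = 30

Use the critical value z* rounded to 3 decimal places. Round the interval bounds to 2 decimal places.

Both samples are large (n₁ = 40 ≥ 30, n₂ = 30 ≥ 30), so a z-interval for the difference of means applies.

Point estimate: x̄₁ - x̄₂ = 51 - 60 = -9

Standard error: SE = √(s₁²/n₁ + s₂²/n₂)
= √(8²/40 + 7²/30)
= √(1.600000 + 1.633333)
= 1.798147

For 95% confidence, z* = 1.96 (from standard normal table)
Margin of error: E = z* × SE = 1.96 × 1.798147 = 3.5244

Z-interval: (x̄₁ - x̄₂) ± E = -9 ± 3.5244 = (-12.5244, -5.4756)

Rounded to 2 decimal places:

(-12.52, -5.48)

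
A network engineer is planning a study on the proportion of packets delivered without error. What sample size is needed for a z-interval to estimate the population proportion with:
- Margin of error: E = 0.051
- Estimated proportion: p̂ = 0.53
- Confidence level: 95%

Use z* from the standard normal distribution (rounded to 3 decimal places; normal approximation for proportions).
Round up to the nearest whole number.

Using z* for proportion z-interval (normal approximation).

For 95% confidence, z* = 1.96 (from standard normal table)

Sample size formula for proportion z-interval: n = z*²p̂(1-p̂)/E²

n = 1.96² × 0.53 × 0.47 / 0.051²
  = 3.8416 × 0.2491 / 0.002601
  = 367.9133

Round up to the nearest whole number: n = 368

368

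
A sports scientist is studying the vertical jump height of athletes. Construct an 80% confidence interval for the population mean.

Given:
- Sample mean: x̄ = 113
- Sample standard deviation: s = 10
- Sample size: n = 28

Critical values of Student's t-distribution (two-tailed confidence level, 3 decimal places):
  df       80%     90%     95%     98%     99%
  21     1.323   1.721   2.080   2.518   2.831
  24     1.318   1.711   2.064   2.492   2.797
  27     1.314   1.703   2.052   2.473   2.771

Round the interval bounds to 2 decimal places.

The population standard deviation σ is unknown (only the sample standard deviation s is given), so use a t-interval with df = n - 1 = 28 - 1 = 27.

For 80% confidence with df = 27, t* = 1.314 (from t-table)

Standard error: SE = s/√n = 10/√28 = 1.889822

Margin of error: E = t* × SE = 1.314 × 1.889822 = 2.4832

T-interval: x̄ ± E = 113 ± 2.4832 = (110.5168, 115.4832)

Rounded to 2 decimal places:

(110.52, 115.48)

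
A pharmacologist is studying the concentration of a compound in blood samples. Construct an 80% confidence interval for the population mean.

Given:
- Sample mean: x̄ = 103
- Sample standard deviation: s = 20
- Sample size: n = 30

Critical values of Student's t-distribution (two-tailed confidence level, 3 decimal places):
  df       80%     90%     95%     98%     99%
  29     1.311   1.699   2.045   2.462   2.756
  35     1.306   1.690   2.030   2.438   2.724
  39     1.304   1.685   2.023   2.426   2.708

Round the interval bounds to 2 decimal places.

The population standard deviation σ is unknown (only the sample standard deviation s is given), so use a t-interval with df = n - 1 = 30 - 1 = 29.

For 80% confidence with df = 29, t* = 1.311 (from t-table)

Standard error: SE = s/√n = 20/√30 = 3.651484

Margin of error: E = t* × SE = 1.311 × 3.651484 = 4.7871

T-interval: x̄ ± E = 103 ± 4.7871 = (98.2129, 107.7871)

Rounded to 2 decimal places:

(98.21, 107.79)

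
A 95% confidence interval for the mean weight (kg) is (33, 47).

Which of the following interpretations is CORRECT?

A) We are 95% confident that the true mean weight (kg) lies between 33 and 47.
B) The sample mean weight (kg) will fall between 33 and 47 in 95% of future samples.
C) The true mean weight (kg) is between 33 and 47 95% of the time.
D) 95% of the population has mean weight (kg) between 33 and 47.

A confidence interval represents our confidence in the procedure, not a probability statement about the parameter.

Key concept: If we repeated this sampling process many times and computed a 95% CI each time, about 95% of those intervals would contain the true population parameter.

For this specific interval (33, 47):
- Midpoint (point estimate): 40
- Margin of error: 7

The correct interpretation is the one stating confidence that the true parameter lies in the interval — option A.

A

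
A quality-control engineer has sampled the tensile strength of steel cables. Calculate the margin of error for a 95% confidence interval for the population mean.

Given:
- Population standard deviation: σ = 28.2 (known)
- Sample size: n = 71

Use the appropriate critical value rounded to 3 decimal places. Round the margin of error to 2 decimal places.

The population standard deviation σ is known, so use the z-interval margin of error formula.

For 95% confidence, z* = 1.96 (from standard normal table)

Margin of error formula for z-interval: E = z* × σ/√n

E = 1.96 × 28.2/√71
  = 1.96 × 3.346724
  = 6.5596

Rounded to 2 decimal places:

6.56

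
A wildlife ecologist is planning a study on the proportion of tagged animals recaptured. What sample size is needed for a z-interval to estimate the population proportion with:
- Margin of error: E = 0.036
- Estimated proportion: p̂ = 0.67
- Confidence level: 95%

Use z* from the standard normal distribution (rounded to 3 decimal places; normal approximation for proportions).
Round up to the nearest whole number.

Using z* for proportion z-interval (normal approximation).

For 95% confidence, z* = 1.96 (from standard normal table)

Sample size formula for proportion z-interval: n = z*²p̂(1-p̂)/E²

n = 1.96² × 0.67 × 0.33 / 0.036²
  = 3.8416 × 0.2211 / 0.001296
  = 655.3841

Round up to the nearest whole number: n = 656

656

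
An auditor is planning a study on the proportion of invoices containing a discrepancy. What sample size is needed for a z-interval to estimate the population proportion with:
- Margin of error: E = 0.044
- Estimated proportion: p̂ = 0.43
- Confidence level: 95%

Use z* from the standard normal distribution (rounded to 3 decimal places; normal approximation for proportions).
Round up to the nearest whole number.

Using z* for proportion z-interval (normal approximation).

For 95% confidence, z* = 1.96 (from standard normal table)

Sample size formula for proportion z-interval: n = z*²p̂(1-p̂)/E²

n = 1.96² × 0.43 × 0.57 / 0.044²
  = 3.8416 × 0.2451 / 0.001936
  = 486.3513

Round up to the nearest whole number: n = 487

487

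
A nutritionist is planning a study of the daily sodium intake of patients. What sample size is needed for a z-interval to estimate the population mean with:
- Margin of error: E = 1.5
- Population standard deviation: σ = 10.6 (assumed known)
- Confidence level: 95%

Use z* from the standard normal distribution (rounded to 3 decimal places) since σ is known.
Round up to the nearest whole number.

Using z* since population σ is known (z-interval formula).

For 95% confidence, z* = 1.96 (from standard normal table)

Sample size formula for z-interval: n = (z*σ/E)²

n = (1.96 × 10.6 / 1.5)²
  = (13.850667)²
  = 191.8410

Round up to the nearest whole number: n = 192

192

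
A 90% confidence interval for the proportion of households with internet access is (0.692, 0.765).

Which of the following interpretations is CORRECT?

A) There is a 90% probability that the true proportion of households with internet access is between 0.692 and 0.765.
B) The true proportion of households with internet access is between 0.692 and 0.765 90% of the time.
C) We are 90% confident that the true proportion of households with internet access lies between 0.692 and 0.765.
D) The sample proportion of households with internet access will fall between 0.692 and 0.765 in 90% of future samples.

A confidence interval represents our confidence in the procedure, not a probability statement about the parameter.

Key concept: If we repeated this sampling process many times and computed a 90% CI each time, about 90% of those intervals would contain the true population parameter.

For this specific interval (0.692, 0.765):
- Midpoint (point estimate): 0.7285
- Margin of error: 0.0365

The correct interpretation is the one stating confidence that the true parameter lies in the interval — option C.

C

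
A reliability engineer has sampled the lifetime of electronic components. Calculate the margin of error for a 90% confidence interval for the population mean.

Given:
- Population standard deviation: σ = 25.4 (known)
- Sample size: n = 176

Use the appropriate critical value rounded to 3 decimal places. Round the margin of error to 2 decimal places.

The population standard deviation σ is known, so use the z-interval margin of error formula.

For 90% confidence, z* = 1.645 (from standard normal table)

Margin of error formula for z-interval: E = z* × σ/√n

E = 1.645 × 25.4/√176
  = 1.645 × 1.914597
  = 3.1495

Rounded to 2 decimal places:

3.15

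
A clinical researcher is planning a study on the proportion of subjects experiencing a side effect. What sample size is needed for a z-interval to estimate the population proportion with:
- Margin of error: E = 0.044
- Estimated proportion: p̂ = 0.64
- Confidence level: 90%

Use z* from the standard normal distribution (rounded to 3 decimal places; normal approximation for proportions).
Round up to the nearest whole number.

Using z* for proportion z-interval (normal approximation).

For 90% confidence, z* = 1.645 (from standard normal table)

Sample size formula for proportion z-interval: n = z*²p̂(1-p̂)/E²

n = 1.645² × 0.64 × 0.36 / 0.044²
  = 2.706025 × 0.2304 / 0.001936
  = 322.0393

Round up to the nearest whole number: n = 323

323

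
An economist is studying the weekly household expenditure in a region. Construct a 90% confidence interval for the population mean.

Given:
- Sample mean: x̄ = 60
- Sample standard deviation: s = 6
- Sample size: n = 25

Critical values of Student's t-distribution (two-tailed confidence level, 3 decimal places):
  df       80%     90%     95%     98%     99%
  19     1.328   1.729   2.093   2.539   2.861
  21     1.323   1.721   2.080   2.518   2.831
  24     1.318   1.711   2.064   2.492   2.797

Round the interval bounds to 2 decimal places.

The population standard deviation σ is unknown (only the sample standard deviation s is given), so use a t-interval with df = n - 1 = 25 - 1 = 24.

For 90% confidence with df = 24, t* = 1.711 (from t-table)

Standard error: SE = s/√n = 6/√25 = 1.200000

Margin of error: E = t* × SE = 1.711 × 1.200000 = 2.0532

T-interval: x̄ ± E = 60 ± 2.0532 = (57.9468, 62.0532)

Rounded to 2 decimal places:

(57.95, 62.05)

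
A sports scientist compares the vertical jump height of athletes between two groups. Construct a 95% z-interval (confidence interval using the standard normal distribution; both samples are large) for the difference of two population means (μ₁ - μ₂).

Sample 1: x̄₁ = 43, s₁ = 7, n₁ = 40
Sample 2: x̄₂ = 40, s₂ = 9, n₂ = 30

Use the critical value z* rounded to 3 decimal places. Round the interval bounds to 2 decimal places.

Both samples are large (n₁ = 40 ≥ 30, n₂ = 30 ≥ 30), so a z-interval for the difference of means applies.

Point estimate: x̄₁ - x̄₂ = 43 - 40 = 3

Standard error: SE = √(s₁²/n₁ + s₂²/n₂)
= √(7²/40 + 9²/30)
= √(1.225000 + 2.700000)
= 1.981161

For 95% confidence, z* = 1.96 (from standard normal table)
Margin of error: E = z* × SE = 1.96 × 1.981161 = 3.8831

Z-interval: (x̄₁ - x̄₂) ± E = 3 ± 3.8831 = (-0.8831, 6.8831)

Rounded to 2 decimal places:

(-0.88, 6.88)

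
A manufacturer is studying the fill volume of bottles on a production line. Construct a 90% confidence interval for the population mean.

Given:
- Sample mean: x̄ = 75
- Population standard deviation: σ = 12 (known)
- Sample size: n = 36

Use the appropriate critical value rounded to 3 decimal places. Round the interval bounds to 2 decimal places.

The population standard deviation σ is known, so use a z-interval (standard normal critical value).

For 90% confidence, z* = 1.645 (from standard normal table)

Standard error: SE = σ/√n = 12/√36 = 2.000000

Margin of error: E = z* × SE = 1.645 × 2.000000 = 3.2900

Z-interval: x̄ ± E = 75 ± 3.2900 = (71.7100, 78.2900)

Rounded to 2 decimal places:

(71.71, 78.29)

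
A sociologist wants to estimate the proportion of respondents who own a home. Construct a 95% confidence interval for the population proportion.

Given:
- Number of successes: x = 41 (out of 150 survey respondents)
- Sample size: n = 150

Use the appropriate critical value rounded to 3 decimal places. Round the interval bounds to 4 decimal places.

Sample proportion: p̂ = 41/150 = 0.273333

Check conditions for normal approximation:
  np̂ = 41 ≥ 10 ✓
  n(1-p̂) = 109 ≥ 10 ✓

The sample is large enough, so use a z-interval (normal approximation) for the proportion.

For 95% confidence, z* = 1.96 (from standard normal table)

Standard error: SE = √(p̂(1-p̂)/n) = √(0.273333×0.726667/150) = 0.03638885

Margin of error: E = z* × SE = 1.96 × 0.03638885 = 0.071322

Z-interval: p̂ ± E = 0.273333 ± 0.071322 = (0.202011, 0.344655)

Rounded to 4 decimal places:

(0.2020, 0.3447)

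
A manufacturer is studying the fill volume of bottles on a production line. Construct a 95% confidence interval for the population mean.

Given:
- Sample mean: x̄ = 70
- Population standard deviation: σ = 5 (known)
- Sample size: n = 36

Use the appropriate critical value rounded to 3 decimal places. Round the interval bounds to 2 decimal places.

The population standard deviation σ is known, so use a z-interval (standard normal critical value).

For 95% confidence, z* = 1.96 (from standard normal table)

Standard error: SE = σ/√n = 5/√36 = 0.833333

Margin of error: E = z* × SE = 1.96 × 0.833333 = 1.6333

Z-interval: x̄ ± E = 70 ± 1.6333 = (68.3667, 71.6333)

Rounded to 2 decimal places:

(68.37, 71.63)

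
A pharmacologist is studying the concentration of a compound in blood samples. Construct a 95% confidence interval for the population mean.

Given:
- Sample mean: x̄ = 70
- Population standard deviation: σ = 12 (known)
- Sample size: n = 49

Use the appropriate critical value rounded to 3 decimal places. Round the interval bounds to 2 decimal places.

The population standard deviation σ is known, so use a z-interval (standard normal critical value).

For 95% confidence, z* = 1.96 (from standard normal table)

Standard error: SE = σ/√n = 12/√49 = 1.714286

Margin of error: E = z* × SE = 1.96 × 1.714286 = 3.3600

Z-interval: x̄ ± E = 70 ± 3.3600 = (66.6400, 73.3600)

Rounded to 2 decimal places:

(66.64, 73.36)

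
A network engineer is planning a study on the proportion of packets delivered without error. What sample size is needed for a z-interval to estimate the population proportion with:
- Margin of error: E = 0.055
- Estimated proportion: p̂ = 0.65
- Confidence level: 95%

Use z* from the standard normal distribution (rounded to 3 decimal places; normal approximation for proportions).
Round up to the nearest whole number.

Using z* for proportion z-interval (normal approximation).

For 95% confidence, z* = 1.96 (from standard normal table)

Sample size formula for proportion z-interval: n = z*²p̂(1-p̂)/E²

n = 1.96² × 0.65 × 0.35 / 0.055²
  = 3.8416 × 0.2275 / 0.003025
  = 288.9137

Round up to the nearest whole number: n = 289

289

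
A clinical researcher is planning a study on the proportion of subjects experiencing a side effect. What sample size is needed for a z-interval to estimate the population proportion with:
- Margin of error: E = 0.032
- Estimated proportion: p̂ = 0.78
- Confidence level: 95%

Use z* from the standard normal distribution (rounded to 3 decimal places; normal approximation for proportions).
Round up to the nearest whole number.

Using z* for proportion z-interval (normal approximation).

For 95% confidence, z* = 1.96 (from standard normal table)

Sample size formula for proportion z-interval: n = z*²p̂(1-p̂)/E²

n = 1.96² × 0.78 × 0.22 / 0.032²
  = 3.8416 × 0.1716 / 0.001024
  = 643.7681

Round up to the nearest whole number: n = 644

644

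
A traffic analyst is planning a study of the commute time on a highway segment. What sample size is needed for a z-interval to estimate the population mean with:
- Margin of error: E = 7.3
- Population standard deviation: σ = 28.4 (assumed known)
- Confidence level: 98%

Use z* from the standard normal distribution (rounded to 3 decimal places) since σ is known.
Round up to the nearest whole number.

Using z* since population σ is known (z-interval formula).

For 98% confidence, z* = 2.326 (from standard normal table)

Sample size formula for z-interval: n = (z*σ/E)²

n = (2.326 × 28.4 / 7.3)²
  = (9.049096)²
  = 81.8861

Round up to the nearest whole number: n = 82

82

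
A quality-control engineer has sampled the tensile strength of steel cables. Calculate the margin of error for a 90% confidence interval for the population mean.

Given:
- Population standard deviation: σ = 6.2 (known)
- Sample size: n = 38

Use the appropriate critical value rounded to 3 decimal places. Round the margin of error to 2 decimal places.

The population standard deviation σ is known, so use the z-interval margin of error formula.

For 90% confidence, z* = 1.645 (from standard normal table)

Margin of error formula for z-interval: E = z* × σ/√n

E = 1.645 × 6.2/√38
  = 1.645 × 1.005773
  = 1.6545

Rounded to 2 decimal places:

1.65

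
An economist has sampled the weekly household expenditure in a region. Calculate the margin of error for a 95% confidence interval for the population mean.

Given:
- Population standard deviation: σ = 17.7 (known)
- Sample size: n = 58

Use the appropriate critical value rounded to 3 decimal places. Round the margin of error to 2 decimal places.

The population standard deviation σ is known, so use the z-interval margin of error formula.

For 95% confidence, z* = 1.96 (from standard normal table)

Margin of error formula for z-interval: E = z* × σ/√n

E = 1.96 × 17.7/√58
  = 1.96 × 2.324124
  = 4.5553

Rounded to 2 decimal places:

4.56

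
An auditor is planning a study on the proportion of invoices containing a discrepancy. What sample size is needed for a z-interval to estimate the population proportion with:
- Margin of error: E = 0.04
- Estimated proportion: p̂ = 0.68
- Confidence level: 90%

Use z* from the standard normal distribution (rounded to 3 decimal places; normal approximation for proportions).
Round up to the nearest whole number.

Using z* for proportion z-interval (normal approximation).

For 90% confidence, z* = 1.645 (from standard normal table)

Sample size formula for proportion z-interval: n = z*²p̂(1-p̂)/E²

n = 1.645² × 0.68 × 0.32 / 0.04²
  = 2.706025 × 0.2176 / 0.0016
  = 368.0194

Round up to the nearest whole number: n = 369

369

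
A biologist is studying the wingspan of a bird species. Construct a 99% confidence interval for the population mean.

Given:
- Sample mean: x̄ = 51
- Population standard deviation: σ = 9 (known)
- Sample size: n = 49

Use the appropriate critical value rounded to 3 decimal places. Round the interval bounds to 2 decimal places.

The population standard deviation σ is known, so use a z-interval (standard normal critical value).

For 99% confidence, z* = 2.576 (from standard normal table)

Standard error: SE = σ/√n = 9/√49 = 1.285714

Margin of error: E = z* × SE = 2.576 × 1.285714 = 3.3120

Z-interval: x̄ ± E = 51 ± 3.3120 = (47.6880, 54.3120)

Rounded to 2 decimal places:

(47.69, 54.31)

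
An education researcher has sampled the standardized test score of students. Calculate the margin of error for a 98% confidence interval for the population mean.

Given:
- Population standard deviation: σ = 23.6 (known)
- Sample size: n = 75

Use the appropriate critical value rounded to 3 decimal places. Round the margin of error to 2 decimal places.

The population standard deviation σ is known, so use the z-interval margin of error formula.

For 98% confidence, z* = 2.326 (from standard normal table)

Margin of error formula for z-interval: E = z* × σ/√n

E = 2.326 × 23.6/√75
  = 2.326 × 2.725093
  = 6.3386

Rounded to 2 decimal places:

6.34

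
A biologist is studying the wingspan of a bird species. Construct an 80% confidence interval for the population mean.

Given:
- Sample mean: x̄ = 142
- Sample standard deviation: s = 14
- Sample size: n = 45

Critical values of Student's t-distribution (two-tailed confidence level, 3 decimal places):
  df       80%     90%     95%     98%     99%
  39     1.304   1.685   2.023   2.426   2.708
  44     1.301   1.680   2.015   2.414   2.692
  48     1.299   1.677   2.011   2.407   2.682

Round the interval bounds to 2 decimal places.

The population standard deviation σ is unknown (only the sample standard deviation s is given), so use a t-interval with df = n - 1 = 45 - 1 = 44.

For 80% confidence with df = 44, t* = 1.301 (from t-table)

Standard error: SE = s/√n = 14/√45 = 2.086997

Margin of error: E = t* × SE = 1.301 × 2.086997 = 2.7152

T-interval: x̄ ± E = 142 ± 2.7152 = (139.2848, 144.7152)

Rounded to 2 decimal places:

(139.28, 144.72)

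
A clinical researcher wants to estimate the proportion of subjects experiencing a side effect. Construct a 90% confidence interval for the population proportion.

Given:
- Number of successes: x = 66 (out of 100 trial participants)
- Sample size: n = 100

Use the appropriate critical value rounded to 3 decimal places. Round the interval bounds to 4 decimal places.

Sample proportion: p̂ = 66/100 = 0.660000

Check conditions for normal approximation:
  np̂ = 66 ≥ 10 ✓
  n(1-p̂) = 34 ≥ 10 ✓

The sample is large enough, so use a z-interval (normal approximation) for the proportion.

For 90% confidence, z* = 1.645 (from standard normal table)

Standard error: SE = √(p̂(1-p̂)/n) = √(0.660000×0.340000/100) = 0.04737088

Margin of error: E = z* × SE = 1.645 × 0.04737088 = 0.077925

Z-interval: p̂ ± E = 0.660000 ± 0.077925 = (0.582075, 0.737925)

Rounded to 4 decimal places:

(0.5821, 0.7379)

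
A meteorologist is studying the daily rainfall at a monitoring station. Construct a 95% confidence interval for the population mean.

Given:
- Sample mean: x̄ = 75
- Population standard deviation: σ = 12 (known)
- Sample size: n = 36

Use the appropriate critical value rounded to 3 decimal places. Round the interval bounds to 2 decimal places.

The population standard deviation σ is known, so use a z-interval (standard normal critical value).

For 95% confidence, z* = 1.96 (from standard normal table)

Standard error: SE = σ/√n = 12/√36 = 2.000000

Margin of error: E = z* × SE = 1.96 × 2.000000 = 3.9200

Z-interval: x̄ ± E = 75 ± 3.9200 = (71.0800, 78.9200)

Rounded to 2 decimal places:

(71.08, 78.92)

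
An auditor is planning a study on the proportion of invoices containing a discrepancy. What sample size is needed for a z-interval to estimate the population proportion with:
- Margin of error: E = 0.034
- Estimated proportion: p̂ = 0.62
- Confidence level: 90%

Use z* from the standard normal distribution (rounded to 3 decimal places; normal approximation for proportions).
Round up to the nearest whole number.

Using z* for proportion z-interval (normal approximation).

For 90% confidence, z* = 1.645 (from standard normal table)

Sample size formula for proportion z-interval: n = z*²p̂(1-p̂)/E²

n = 1.645² × 0.62 × 0.38 / 0.034²
  = 2.706025 × 0.2356 / 0.001156
  = 551.5047

Round up to the nearest whole number: n = 552

552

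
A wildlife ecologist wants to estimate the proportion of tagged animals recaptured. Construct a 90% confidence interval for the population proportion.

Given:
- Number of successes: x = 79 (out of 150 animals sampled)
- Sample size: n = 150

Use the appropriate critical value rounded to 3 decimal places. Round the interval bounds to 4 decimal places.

Sample proportion: p̂ = 79/150 = 0.526667

Check conditions for normal approximation:
  np̂ = 79 ≥ 10 ✓
  n(1-p̂) = 71 ≥ 10 ✓

The sample is large enough, so use a z-interval (normal approximation) for the proportion.

For 90% confidence, z* = 1.645 (from standard normal table)

Standard error: SE = √(p̂(1-p̂)/n) = √(0.526667×0.473333/150) = 0.04076673

Margin of error: E = z* × SE = 1.645 × 0.04076673 = 0.067061

Z-interval: p̂ ± E = 0.526667 ± 0.067061 = (0.459605, 0.593728)

Rounded to 4 decimal places:

(0.4596, 0.5937)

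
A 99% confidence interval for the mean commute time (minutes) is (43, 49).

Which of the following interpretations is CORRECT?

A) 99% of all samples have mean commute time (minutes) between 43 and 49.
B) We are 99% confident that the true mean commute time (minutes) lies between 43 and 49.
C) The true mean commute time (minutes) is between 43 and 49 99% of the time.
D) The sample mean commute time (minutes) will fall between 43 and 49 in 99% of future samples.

A confidence interval represents our confidence in the procedure, not a probability statement about the parameter.

Key concept: If we repeated this sampling process many times and computed a 99% CI each time, about 99% of those intervals would contain the true population parameter.

For this specific interval (43, 49):
- Midpoint (point estimate): 46
- Margin of error: 3

The correct interpretation is the one stating confidence that the true parameter lies in the interval — option B.

B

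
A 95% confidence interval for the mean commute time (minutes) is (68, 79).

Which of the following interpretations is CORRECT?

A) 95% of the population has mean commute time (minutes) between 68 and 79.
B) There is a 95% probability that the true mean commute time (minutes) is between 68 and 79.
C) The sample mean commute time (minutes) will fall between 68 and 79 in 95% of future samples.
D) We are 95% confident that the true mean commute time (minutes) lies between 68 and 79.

A confidence interval represents our confidence in the procedure, not a probability statement about the parameter.

Key concept: If we repeated this sampling process many times and computed a 95% CI each time, about 95% of those intervals would contain the true population parameter.

For this specific interval (68, 79):
- Midpoint (point estimate): 73.5
- Margin of error: 5.5

The correct interpretation is the one stating confidence that the true parameter lies in the interval — option D.

D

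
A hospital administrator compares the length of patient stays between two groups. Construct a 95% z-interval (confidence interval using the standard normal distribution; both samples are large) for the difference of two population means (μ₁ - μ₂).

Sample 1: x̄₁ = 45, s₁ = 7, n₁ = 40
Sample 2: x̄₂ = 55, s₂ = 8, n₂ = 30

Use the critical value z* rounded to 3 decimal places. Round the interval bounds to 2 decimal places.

Both samples are large (n₁ = 40 ≥ 30, n₂ = 30 ≥ 30), so a z-interval for the difference of means applies.

Point estimate: x̄₁ - x̄₂ = 45 - 55 = -10

Standard error: SE = √(s₁²/n₁ + s₂²/n₂)
= √(7²/40 + 8²/30)
= √(1.225000 + 2.133333)
= 1.832576

For 95% confidence, z* = 1.96 (from standard normal table)
Margin of error: E = z* × SE = 1.96 × 1.832576 = 3.5918

Z-interval: (x̄₁ - x̄₂) ± E = -10 ± 3.5918 = (-13.5918, -6.4082)

Rounded to 2 decimal places:

(-13.59, -6.41)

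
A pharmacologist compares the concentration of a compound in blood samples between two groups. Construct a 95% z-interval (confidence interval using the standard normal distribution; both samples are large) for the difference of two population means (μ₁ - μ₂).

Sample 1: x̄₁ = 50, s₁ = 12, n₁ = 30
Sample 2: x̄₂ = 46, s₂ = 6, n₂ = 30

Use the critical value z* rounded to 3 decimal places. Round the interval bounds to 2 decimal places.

Both samples are large (n₁ = 30 ≥ 30, n₂ = 30 ≥ 30), so a z-interval for the difference of means applies.

Point estimate: x̄₁ - x̄₂ = 50 - 46 = 4

Standard error: SE = √(s₁²/n₁ + s₂²/n₂)
= √(12²/30 + 6²/30)
= √(4.800000 + 1.200000)
= 2.449490

For 95% confidence, z* = 1.96 (from standard normal table)
Margin of error: E = z* × SE = 1.96 × 2.449490 = 4.8010

Z-interval: (x̄₁ - x̄₂) ± E = 4 ± 4.8010 = (-0.8010, 8.8010)

Rounded to 2 decimal places:

(-0.80, 8.80)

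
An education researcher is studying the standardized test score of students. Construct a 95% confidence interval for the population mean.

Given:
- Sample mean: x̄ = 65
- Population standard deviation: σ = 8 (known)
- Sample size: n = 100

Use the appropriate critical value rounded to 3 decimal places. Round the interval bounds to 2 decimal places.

The population standard deviation σ is known, so use a z-interval (standard normal critical value).

For 95% confidence, z* = 1.96 (from standard normal table)

Standard error: SE = σ/√n = 8/√100 = 0.800000

Margin of error: E = z* × SE = 1.96 × 0.800000 = 1.5680

Z-interval: x̄ ± E = 65 ± 1.5680 = (63.4320, 66.5680)

Rounded to 2 decimal places:

(63.43, 66.57)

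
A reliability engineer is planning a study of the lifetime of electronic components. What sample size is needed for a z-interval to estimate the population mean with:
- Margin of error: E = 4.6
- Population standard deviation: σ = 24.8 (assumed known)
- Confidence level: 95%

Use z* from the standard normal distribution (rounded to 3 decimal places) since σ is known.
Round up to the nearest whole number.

Using z* since population σ is known (z-interval formula).

For 95% confidence, z* = 1.96 (from standard normal table)

Sample size formula for z-interval: n = (z*σ/E)²

n = (1.96 × 24.8 / 4.6)²
  = (10.566957)²
  = 111.6606

Round up to the nearest whole number: n = 112

112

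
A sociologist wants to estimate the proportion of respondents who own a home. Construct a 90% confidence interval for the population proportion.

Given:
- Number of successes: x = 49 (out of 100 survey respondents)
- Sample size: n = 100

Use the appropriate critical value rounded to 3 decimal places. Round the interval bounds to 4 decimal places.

Sample proportion: p̂ = 49/100 = 0.490000

Check conditions for normal approximation:
  np̂ = 49 ≥ 10 ✓
  n(1-p̂) = 51 ≥ 10 ✓

The sample is large enough, so use a z-interval (normal approximation) for the proportion.

For 90% confidence, z* = 1.645 (from standard normal table)

Standard error: SE = √(p̂(1-p̂)/n) = √(0.490000×0.510000/100) = 0.04999000

Margin of error: E = z* × SE = 1.645 × 0.04999000 = 0.082234

Z-interval: p̂ ± E = 0.490000 ± 0.082234 = (0.407766, 0.572234)

Rounded to 4 decimal places:

(0.4078, 0.5722)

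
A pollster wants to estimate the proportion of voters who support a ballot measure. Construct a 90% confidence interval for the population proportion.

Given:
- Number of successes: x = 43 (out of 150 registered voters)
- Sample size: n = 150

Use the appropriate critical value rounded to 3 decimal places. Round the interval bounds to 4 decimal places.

Sample proportion: p̂ = 43/150 = 0.286667

Check conditions for normal approximation:
  np̂ = 43 ≥ 10 ✓
  n(1-p̂) = 107 ≥ 10 ✓

The sample is large enough, so use a z-interval (normal approximation) for the proportion.

For 90% confidence, z* = 1.645 (from standard normal table)

Standard error: SE = √(p̂(1-p̂)/n) = √(0.286667×0.713333/150) = 0.03692234

Margin of error: E = z* × SE = 1.645 × 0.03692234 = 0.060737

Z-interval: p̂ ± E = 0.286667 ± 0.060737 = (0.225929, 0.347404)

Rounded to 4 decimal places:

(0.2259, 0.3474)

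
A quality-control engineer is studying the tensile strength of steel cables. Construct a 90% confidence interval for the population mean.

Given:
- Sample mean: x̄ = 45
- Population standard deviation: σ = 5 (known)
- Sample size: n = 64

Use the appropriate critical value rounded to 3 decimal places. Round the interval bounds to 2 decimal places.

The population standard deviation σ is known, so use a z-interval (standard normal critical value).

For 90% confidence, z* = 1.645 (from standard normal table)

Standard error: SE = σ/√n = 5/√64 = 0.625000

Margin of error: E = z* × SE = 1.645 × 0.625000 = 1.0281

Z-interval: x̄ ± E = 45 ± 1.0281 = (43.9719, 46.0281)

Rounded to 2 decimal places:

(43.97, 46.03)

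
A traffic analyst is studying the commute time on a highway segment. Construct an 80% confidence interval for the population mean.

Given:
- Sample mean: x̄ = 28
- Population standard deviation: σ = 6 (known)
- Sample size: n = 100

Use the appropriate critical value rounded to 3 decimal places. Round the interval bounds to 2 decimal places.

The population standard deviation σ is known, so use a z-interval (standard normal critical value).

For 80% confidence, z* = 1.282 (from standard normal table)

Standard error: SE = σ/√n = 6/√100 = 0.600000

Margin of error: E = z* × SE = 1.282 × 0.600000 = 0.7692

Z-interval: x̄ ± E = 28 ± 0.7692 = (27.2308, 28.7692)

Rounded to 2 decimal places:

(27.23, 28.77)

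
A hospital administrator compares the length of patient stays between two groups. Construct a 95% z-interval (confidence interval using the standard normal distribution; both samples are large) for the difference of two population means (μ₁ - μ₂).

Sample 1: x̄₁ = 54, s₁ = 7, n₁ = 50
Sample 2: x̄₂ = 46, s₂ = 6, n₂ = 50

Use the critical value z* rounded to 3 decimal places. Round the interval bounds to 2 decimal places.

Both samples are large (n₁ = 50 ≥ 30, n₂ = 50 ≥ 30), so a z-interval for the difference of means applies.

Point estimate: x̄₁ - x̄₂ = 54 - 46 = 8

Standard error: SE = √(s₁²/n₁ + s₂²/n₂)
= √(7²/50 + 6²/50)
= √(0.980000 + 0.720000)
= 1.303840

For 95% confidence, z* = 1.96 (from standard normal table)
Margin of error: E = z* × SE = 1.96 × 1.303840 = 2.5555

Z-interval: (x̄₁ - x̄₂) ± E = 8 ± 2.5555 = (5.4445, 10.5555)

Rounded to 2 decimal places:

(5.44, 10.56)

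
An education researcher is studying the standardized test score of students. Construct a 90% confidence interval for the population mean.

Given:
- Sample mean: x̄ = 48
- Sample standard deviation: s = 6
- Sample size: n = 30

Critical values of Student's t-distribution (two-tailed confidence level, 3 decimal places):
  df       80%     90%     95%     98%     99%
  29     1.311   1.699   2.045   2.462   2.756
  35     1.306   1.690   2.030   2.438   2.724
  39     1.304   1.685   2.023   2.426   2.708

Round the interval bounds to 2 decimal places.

The population standard deviation σ is unknown (only the sample standard deviation s is given), so use a t-interval with df = n - 1 = 30 - 1 = 29.

For 90% confidence with df = 29, t* = 1.699 (from t-table)

Standard error: SE = s/√n = 6/√30 = 1.095445

Margin of error: E = t* × SE = 1.699 × 1.095445 = 1.8612

T-interval: x̄ ± E = 48 ± 1.8612 = (46.1388, 49.8612)

Rounded to 2 decimal places:

(46.14, 49.86)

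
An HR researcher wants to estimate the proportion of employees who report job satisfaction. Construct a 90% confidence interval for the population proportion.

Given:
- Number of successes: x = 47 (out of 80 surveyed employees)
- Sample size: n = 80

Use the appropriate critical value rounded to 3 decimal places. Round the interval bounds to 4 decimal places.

Sample proportion: p̂ = 47/80 = 0.587500

Check conditions for normal approximation:
  np̂ = 47 ≥ 10 ✓
  n(1-p̂) = 33 ≥ 10 ✓

The sample is large enough, so use a z-interval (normal approximation) for the proportion.

For 90% confidence, z* = 1.645 (from standard normal table)

Standard error: SE = √(p̂(1-p̂)/n) = √(0.587500×0.412500/80) = 0.05503905

Margin of error: E = z* × SE = 1.645 × 0.05503905 = 0.090539

Z-interval: p̂ ± E = 0.587500 ± 0.090539 = (0.496961, 0.678039)

Rounded to 4 decimal places:

(0.4970, 0.6780)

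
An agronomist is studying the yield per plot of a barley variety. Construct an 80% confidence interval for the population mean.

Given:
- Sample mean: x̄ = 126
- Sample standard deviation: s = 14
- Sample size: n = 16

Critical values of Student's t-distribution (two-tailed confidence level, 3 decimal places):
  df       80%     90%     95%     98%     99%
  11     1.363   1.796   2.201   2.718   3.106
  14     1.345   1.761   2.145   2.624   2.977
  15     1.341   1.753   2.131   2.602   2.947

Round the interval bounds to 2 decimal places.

The population standard deviation σ is unknown (only the sample standard deviation s is given), so use a t-interval with df = n - 1 = 16 - 1 = 15.

For 80% confidence with df = 15, t* = 1.341 (from t-table)

Standard error: SE = s/√n = 14/√16 = 3.500000

Margin of error: E = t* × SE = 1.341 × 3.500000 = 4.6935

T-interval: x̄ ± E = 126 ± 4.6935 = (121.3065, 130.6935)

Rounded to 2 decimal places:

(121.31, 130.69)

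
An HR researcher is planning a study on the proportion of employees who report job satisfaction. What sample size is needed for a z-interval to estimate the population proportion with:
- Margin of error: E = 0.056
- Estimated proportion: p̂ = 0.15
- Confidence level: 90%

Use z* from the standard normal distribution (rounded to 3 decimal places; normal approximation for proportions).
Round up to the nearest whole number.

Using z* for proportion z-interval (normal approximation).

For 90% confidence, z* = 1.645 (from standard normal table)

Sample size formula for proportion z-interval: n = z*²p̂(1-p̂)/E²

n = 1.645² × 0.15 × 0.85 / 0.056²
  = 2.706025 × 0.1275 / 0.003136
  = 110.0186

Round up to the nearest whole number: n = 111

111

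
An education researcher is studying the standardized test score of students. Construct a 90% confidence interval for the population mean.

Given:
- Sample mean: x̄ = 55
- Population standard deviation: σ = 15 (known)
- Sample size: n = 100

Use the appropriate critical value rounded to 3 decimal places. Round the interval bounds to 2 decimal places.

The population standard deviation σ is known, so use a z-interval (standard normal critical value).

For 90% confidence, z* = 1.645 (from standard normal table)

Standard error: SE = σ/√n = 15/√100 = 1.500000

Margin of error: E = z* × SE = 1.645 × 1.500000 = 2.4675

Z-interval: x̄ ± E = 55 ± 2.4675 = (52.5325, 57.4675)

Rounded to 2 decimal places:

(52.53, 57.47)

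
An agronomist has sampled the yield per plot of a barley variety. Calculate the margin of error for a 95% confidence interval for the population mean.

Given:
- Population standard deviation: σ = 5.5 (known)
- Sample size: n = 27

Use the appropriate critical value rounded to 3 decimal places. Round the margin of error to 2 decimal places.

The population standard deviation σ is known, so use the z-interval margin of error formula.

For 95% confidence, z* = 1.96 (from standard normal table)

Margin of error formula for z-interval: E = z* × σ/√n

E = 1.96 × 5.5/√27
  = 1.96 × 1.058475
  = 2.0746

Rounded to 2 decimal places:

2.07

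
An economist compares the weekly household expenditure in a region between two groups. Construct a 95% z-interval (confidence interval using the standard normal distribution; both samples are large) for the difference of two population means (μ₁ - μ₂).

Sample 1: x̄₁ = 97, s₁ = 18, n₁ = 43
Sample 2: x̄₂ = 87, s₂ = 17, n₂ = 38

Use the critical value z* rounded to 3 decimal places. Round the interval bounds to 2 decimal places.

Both samples are large (n₁ = 43 ≥ 30, n₂ = 38 ≥ 30), so a z-interval for the difference of means applies.

Point estimate: x̄₁ - x̄₂ = 97 - 87 = 10

Standard error: SE = √(s₁²/n₁ + s₂²/n₂)
= √(18²/43 + 17²/38)
= √(7.534884 + 7.605263)
= 3.891034

For 95% confidence, z* = 1.96 (from standard normal table)
Margin of error: E = z* × SE = 1.96 × 3.891034 = 7.6264

Z-interval: (x̄₁ - x̄₂) ± E = 10 ± 7.6264 = (2.3736, 17.6264)

Rounded to 2 decimal places:

(2.37, 17.63)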